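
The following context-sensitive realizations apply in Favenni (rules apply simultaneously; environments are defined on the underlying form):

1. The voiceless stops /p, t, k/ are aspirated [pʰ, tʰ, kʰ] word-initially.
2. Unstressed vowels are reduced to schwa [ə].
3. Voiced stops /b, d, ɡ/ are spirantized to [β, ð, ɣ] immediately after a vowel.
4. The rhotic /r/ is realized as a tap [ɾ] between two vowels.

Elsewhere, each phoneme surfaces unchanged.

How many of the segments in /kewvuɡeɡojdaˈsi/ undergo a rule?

Segments that undergo a rule: /k/ → [kʰ] (rule 1); /e/ → [ə] (rule 2); /u/ → [ə] (rule 2); /ɡ/ → [ɣ] (rule 3); /e/ → [ə] (rule 2); /ɡ/ → [ɣ] (rule 3); /o/ → [ə] (rule 2); /a/ → [ə] (rule 2).
All other segments surface unchanged.

8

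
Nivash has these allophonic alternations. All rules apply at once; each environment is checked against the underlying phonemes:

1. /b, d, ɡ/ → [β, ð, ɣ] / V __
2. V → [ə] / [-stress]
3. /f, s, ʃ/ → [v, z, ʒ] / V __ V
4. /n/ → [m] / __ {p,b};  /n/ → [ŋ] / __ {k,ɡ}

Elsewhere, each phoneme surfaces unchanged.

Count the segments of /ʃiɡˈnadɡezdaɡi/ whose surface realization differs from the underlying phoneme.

7

Segments that undergo a rule: /i/ → [ə] (rule 2); /ɡ/ → [ɣ] (rule 1); /d/ → [ð] (rule 1); /e/ → [ə] (rule 2); /a/ → [ə] (rule 2); /ɡ/ → [ɣ] (rule 1); /i/ → [ə] (rule 2).
All other segments surface unchanged.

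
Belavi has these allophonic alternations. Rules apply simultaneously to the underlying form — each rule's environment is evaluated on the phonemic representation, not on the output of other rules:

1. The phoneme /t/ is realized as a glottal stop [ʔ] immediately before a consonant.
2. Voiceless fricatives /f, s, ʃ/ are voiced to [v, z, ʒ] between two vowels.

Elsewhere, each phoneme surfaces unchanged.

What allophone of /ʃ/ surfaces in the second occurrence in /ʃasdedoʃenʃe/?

/ʃ/ (between /o/ and /e/): between two vowels, so rule 2 applies → [ʒ].

[ʒ]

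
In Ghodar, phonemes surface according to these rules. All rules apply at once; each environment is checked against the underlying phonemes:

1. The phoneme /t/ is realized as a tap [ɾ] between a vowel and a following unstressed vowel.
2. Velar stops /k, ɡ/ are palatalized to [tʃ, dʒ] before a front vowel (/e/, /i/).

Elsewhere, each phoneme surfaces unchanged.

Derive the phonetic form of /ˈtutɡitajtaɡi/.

[ˈtutdʒiɾajtadʒi]

/t/ (word-initial) is in the target of rule 1 but the environment (between a vowel and a following unstressed vowel) is not met → [t].
/u/ — not in any rule's target class → [u].
/t/ (between /u/ and /ɡ/): rule 1 targets it, but not between a vowel and a following unstressed vowel → unchanged [t].
/ɡ/ (between /t/ and /i/) occurs before a front vowel → [dʒ] by rule 2.
/i/ (between /ɡ/ and /t/): no rule targets it → [i].
/t/ meets the environment for rule 1 (between a vowel and a following unstressed vowel) → [ɾ].
/a/ (between /t/ and /j/) is unaffected → [a].
/j/ (between /a/ and /t/): no rule targets it → [j].
/t/ (between /j/ and /a/) is in the target of rule 1 but the environment (between a vowel and a following unstressed vowel) is not met → [t].
/a/ (between /t/ and /ɡ/) is unaffected → [a].
Rule 2 applies to /ɡ/ (between /a/ and /i/: before a front vowel) → [dʒ].
/i/ (word-final): no rule targets it → [i].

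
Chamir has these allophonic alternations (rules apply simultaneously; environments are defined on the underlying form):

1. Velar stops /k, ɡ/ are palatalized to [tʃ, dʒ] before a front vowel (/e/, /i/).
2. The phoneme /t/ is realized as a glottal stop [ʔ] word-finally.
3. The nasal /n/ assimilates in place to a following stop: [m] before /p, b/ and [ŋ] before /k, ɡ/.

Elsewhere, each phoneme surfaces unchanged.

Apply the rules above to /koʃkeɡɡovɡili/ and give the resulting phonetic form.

[koʃtʃeɡɡovdʒili]

/k/ (word-initial) fails the environment for rule 1, so it stays [k].
/o/ (between /k/ and /ʃ/) is unaffected → [o].
/ʃ/ stays [ʃ].
/k/ — between /ʃ/ and /e/, before a front vowel — surfaces as [tʃ] (rule 1).
/e/ (between /k/ and /ɡ/): no rule targets it → [e].
/ɡ/ (between /e/ and /ɡ/) fails the environment for rule 1, so it stays [ɡ].
/ɡ/ (between /ɡ/ and /o/) is in the target of rule 1 but the environment (before a front vowel) is not met → [ɡ].
/o/ — not in any rule's target class → [o].
/v/ (between /o/ and /ɡ/): no rule targets it → [v].
/ɡ/ (between /v/ and /i/): before a front vowel, so rule 1 applies → [dʒ].
/i/ (between /ɡ/ and /l/) is unaffected → [i].
/l/ (between /i/ and /i/): no rule targets it → [l].
/i/ (word-final): no rule targets it → [i].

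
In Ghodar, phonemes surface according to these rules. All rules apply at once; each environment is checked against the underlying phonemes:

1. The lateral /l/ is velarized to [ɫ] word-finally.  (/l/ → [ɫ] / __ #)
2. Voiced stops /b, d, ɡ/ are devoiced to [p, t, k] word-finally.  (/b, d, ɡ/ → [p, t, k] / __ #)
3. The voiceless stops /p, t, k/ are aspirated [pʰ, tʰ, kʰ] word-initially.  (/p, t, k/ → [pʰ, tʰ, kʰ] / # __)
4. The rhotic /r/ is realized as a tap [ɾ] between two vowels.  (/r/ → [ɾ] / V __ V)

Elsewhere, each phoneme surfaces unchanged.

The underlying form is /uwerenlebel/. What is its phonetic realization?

/u/ (word-initial) is unaffected → [u].
/w/ stays [w].
/e/ (between /w/ and /r/): no rule targets it → [e].
/r/ — between /e/ and /e/, between two vowels — surfaces as [ɾ] (rule 4).
/e/ (between /r/ and /n/) is unaffected → [e].
/n/ (between /e/ and /l/) is unaffected → [n].
/l/ (between /n/ and /e/) is in the target of rule 1 but the environment (word-finally) is not met → [l].
/e/ (between /l/ and /b/) is unaffected → [e].
/b/ — between /e/ and /e/; rule 2 does not apply here → [b].
/e/ stays [e].
/l/ (word-final): word-finally, so rule 1 applies → [ɫ].

[uweɾenlebeɫ]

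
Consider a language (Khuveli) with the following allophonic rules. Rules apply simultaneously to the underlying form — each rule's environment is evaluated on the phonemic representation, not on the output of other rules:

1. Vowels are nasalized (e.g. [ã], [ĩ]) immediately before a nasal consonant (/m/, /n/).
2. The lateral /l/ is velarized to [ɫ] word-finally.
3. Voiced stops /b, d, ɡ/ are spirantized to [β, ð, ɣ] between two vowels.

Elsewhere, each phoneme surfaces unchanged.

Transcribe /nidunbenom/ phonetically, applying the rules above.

[niðũnbẽnõm]

/i/ (between /n/ and /d/) is in the target of rule 1 but the environment (before a nasal consonant) is not met → [i].
/d/ — between /i/ and /u/, between two vowels — surfaces as [ð] (rule 3).
/u/ (between /d/ and /n/): before a nasal consonant, so rule 1 applies → [ũ].
/b/ (between /n/ and /e/) fails the environment for rule 3, so it stays [b].
/e/ meets the environment for rule 1 (before a nasal consonant) → [ẽ].
/o/ meets the environment for rule 1 (before a nasal consonant) → [õ].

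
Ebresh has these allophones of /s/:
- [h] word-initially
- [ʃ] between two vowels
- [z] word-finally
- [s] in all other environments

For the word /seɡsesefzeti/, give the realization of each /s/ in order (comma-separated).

Occurrence 1 (position 1): word-initially → [h].
Occurrence 2 (position 4): no conditioning environment matches → elsewhere allophone [s].
Occurrence 3 (position 6): between two vowels → [ʃ].

[h], [s], [ʃ]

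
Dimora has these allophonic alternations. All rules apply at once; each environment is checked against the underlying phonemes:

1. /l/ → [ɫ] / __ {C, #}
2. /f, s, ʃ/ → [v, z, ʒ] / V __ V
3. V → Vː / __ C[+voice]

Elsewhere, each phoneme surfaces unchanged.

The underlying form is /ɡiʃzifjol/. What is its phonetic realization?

[ɡiʃzifjoːɫ]

/ɡ/ stays [ɡ].
/i/ (between /ɡ/ and /ʃ/): rule 3 targets it, but not before a voiced consonant → unchanged [i].
/ʃ/ — between /i/ and /z/; rule 2 does not apply here → [ʃ].
/z/ stays [z].
/i/ — between /z/ and /f/; rule 3 does not apply here → [i].
/f/ — between /i/ and /j/; rule 2 does not apply here → [f].
/j/ (between /f/ and /o/): no rule targets it → [j].
/o/ (between /j/ and /l/) occurs before a voiced consonant → [oː] by rule 3.
Rule 1 applies to /l/ (word-final: word-finally or immediately before a consonant) → [ɫ].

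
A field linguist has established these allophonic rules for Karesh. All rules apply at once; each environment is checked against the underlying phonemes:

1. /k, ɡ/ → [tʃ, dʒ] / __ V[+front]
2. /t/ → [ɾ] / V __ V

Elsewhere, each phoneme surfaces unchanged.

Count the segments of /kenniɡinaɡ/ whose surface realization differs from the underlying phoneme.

2

Segments that undergo a rule: /k/ → [tʃ] (rule 1); /ɡ/ → [dʒ] (rule 1).
All other segments surface unchanged.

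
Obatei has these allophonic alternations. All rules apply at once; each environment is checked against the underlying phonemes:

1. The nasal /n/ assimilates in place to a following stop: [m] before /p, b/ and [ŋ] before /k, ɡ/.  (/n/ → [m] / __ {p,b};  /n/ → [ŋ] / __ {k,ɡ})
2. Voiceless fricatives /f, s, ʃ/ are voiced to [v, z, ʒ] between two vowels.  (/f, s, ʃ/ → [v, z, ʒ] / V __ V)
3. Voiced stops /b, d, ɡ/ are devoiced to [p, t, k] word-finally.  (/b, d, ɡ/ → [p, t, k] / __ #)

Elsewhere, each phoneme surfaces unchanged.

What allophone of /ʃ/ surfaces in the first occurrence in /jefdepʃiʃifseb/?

/ʃ/ — between /p/ and /i/; rule 2 does not apply here → [ʃ].

[ʃ]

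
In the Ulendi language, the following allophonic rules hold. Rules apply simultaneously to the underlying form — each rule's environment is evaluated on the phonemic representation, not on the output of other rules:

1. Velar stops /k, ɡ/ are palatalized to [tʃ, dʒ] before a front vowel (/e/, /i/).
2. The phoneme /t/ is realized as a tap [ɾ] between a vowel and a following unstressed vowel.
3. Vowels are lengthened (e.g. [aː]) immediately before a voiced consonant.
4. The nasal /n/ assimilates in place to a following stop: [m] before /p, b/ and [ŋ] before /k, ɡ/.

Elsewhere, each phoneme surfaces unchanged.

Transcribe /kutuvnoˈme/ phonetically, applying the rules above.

[kuɾuːvnoːˈme]

/k/ (word-initial) fails the environment for rule 1, so it stays [k].
/u/ (between /k/ and /t/) fails the environment for rule 3, so it stays [u].
/t/ meets the environment for rule 2 (between a vowel and a following unstressed vowel) → [ɾ].
Rule 3 applies to /u/ (between /t/ and /v/: before a voiced consonant) → [uː].
/v/ — not in any rule's target class → [v].
/n/ — between /v/ and /o/; rule 4 does not apply here → [n].
/o/ (between /n/ and /m/): before a voiced consonant, so rule 3 applies → [oː].
/m/ — not in any rule's target class → [m].
/e/ (word-final) fails the environment for rule 3, so it stays [e].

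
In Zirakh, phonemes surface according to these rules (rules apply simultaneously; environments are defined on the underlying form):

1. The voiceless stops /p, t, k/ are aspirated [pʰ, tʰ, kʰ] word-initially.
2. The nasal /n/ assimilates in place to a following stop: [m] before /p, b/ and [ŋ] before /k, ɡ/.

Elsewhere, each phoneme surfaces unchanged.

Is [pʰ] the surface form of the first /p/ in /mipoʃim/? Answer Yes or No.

/p/ (between /i/ and /o/): rule 1 targets it, but not word-initially → unchanged [p].
The actual realization is [p], not [pʰ].

No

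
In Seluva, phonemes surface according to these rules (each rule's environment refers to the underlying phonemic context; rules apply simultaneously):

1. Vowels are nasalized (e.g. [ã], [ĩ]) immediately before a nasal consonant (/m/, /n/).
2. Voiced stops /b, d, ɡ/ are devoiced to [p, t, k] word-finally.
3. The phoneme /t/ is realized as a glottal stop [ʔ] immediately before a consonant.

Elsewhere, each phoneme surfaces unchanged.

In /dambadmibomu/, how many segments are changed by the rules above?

2

Segments that undergo a rule: /a/ → [ã] (rule 1); /o/ → [õ] (rule 1).
All other segments surface unchanged.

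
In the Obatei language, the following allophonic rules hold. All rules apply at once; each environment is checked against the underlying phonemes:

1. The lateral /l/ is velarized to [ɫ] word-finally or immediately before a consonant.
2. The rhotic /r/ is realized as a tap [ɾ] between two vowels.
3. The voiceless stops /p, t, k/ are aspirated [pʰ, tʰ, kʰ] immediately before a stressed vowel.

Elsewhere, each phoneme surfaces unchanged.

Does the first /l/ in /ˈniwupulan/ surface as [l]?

/l/ — between /u/ and /a/; rule 1 does not apply here → [l].
The actual realization is [l], which matches [l].

Yes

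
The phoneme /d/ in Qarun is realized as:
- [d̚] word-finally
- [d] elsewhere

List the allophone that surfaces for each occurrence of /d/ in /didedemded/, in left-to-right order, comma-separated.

[d], [d], [d], [d], [d̚]

Occurrence 1 (position 1): no conditioning environment matches → elsewhere allophone [d].
Occurrence 2 (position 3): no conditioning environment matches → elsewhere allophone [d].
Occurrence 3 (position 5): no conditioning environment matches → elsewhere allophone [d].
Occurrence 4 (position 8): no conditioning environment matches → elsewhere allophone [d].
Occurrence 5 (position 10): word-finally → [d̚].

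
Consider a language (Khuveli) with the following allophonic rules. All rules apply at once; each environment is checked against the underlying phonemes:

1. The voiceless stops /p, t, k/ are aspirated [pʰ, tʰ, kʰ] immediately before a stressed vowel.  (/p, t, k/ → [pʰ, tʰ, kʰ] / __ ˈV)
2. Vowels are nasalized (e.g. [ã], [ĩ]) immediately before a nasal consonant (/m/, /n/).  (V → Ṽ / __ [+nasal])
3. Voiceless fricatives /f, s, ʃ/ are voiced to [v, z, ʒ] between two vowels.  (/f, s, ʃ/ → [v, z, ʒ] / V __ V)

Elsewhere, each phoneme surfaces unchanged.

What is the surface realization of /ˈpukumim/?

[ˈpʰukũmĩm]

/p/ meets the environment for rule 1 (immediately before a stressed vowel) → [pʰ].
/u/ (between /p/ and /k/): rule 2 targets it, but not before a nasal consonant → unchanged [u].
/k/ (between /u/ and /u/) is in the target of rule 1 but the environment (immediately before a stressed vowel) is not met → [k].
/u/ (between /k/ and /m/): before a nasal consonant, so rule 2 applies → [ũ].
/m/ stays [m].
/i/ (between /m/ and /m/): before a nasal consonant, so rule 2 applies → [ĩ].
/m/ stays [m].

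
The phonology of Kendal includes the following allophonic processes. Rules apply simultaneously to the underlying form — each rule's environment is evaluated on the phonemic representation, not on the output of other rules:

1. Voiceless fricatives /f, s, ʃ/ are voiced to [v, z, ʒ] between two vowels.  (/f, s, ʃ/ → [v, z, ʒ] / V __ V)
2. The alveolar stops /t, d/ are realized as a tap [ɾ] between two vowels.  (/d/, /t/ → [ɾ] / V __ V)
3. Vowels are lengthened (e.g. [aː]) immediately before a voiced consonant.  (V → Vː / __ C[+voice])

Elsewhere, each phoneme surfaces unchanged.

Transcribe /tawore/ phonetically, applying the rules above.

[taːwoːre]

/t/ (word-initial) is in the target of rule 2 but the environment (between two vowels) is not met → [t].
/a/ (between /t/ and /w/) occurs before a voiced consonant → [aː] by rule 3.
/o/ meets the environment for rule 3 (before a voiced consonant) → [oː].
/e/ (word-final): rule 3 targets it, but not before a voiced consonant → unchanged [e].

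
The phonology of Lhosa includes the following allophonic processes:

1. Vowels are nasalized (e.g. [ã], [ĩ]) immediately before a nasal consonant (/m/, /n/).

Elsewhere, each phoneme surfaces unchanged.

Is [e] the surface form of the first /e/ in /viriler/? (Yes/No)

Yes

/e/ (between /l/ and /r/): rule 1 targets it, but not before a nasal consonant → unchanged [e].
The actual realization is [e], which matches [e].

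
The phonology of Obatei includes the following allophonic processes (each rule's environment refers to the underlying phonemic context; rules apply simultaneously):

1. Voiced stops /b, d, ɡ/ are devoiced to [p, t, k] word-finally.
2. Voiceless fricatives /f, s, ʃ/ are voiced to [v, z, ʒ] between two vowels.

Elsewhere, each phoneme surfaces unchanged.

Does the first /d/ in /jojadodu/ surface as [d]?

Yes

/d/ (between /a/ and /o/) fails the environment for rule 1, so it stays [d].
The actual realization is [d], which matches [d].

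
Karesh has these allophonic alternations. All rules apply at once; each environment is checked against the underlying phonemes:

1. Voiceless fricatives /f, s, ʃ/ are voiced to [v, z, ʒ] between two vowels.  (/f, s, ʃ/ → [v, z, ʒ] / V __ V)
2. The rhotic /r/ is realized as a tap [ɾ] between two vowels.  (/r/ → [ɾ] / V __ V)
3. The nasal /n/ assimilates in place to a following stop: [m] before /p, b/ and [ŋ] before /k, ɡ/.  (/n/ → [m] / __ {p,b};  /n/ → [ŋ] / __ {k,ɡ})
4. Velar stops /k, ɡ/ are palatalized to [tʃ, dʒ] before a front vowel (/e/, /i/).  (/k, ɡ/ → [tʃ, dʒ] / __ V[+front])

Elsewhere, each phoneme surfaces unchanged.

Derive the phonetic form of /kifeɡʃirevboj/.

[tʃiveɡʃiɾevboj]

/k/ (word-initial) occurs before a front vowel → [tʃ] by rule 4.
/i/ stays [i].
Rule 1 applies to /f/ (between /i/ and /e/: between two vowels) → [v].
/e/ (between /f/ and /ɡ/): no rule targets it → [e].
/ɡ/ — between /e/ and /ʃ/; rule 4 does not apply here → [ɡ].
/ʃ/ — between /ɡ/ and /i/; rule 1 does not apply here → [ʃ].
/i/ (between /ʃ/ and /r/) is unaffected → [i].
/r/ (between /i/ and /e/): between two vowels, so rule 2 applies → [ɾ].
/e/ — not in any rule's target class → [e].
/v/ (between /e/ and /b/): no rule targets it → [v].
/b/ — not in any rule's target class → [b].
/o/ stays [o].
/j/ — not in any rule's target class → [j].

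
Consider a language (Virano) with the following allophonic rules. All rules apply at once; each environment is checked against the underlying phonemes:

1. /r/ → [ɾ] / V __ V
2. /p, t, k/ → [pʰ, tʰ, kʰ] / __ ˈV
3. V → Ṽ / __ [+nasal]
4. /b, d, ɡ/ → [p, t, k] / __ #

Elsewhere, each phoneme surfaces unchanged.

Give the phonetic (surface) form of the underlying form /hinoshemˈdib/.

/h/ stays [h].
/i/ (between /h/ and /n/) occurs before a nasal consonant → [ĩ] by rule 3.
/n/ (between /i/ and /o/) is unaffected → [n].
/o/ — between /n/ and /s/; rule 3 does not apply here → [o].
/s/ (between /o/ and /h/) is unaffected → [s].
/h/ stays [h].
Rule 3 applies to /e/ (between /h/ and /m/: before a nasal consonant) → [ẽ].
/m/ (between /e/ and /d/) is unaffected → [m].
/d/ — between /m/ and /i/; rule 4 does not apply here → [d].
/i/ (between /d/ and /b/) is in the target of rule 3 but the environment (before a nasal consonant) is not met → [i].
Rule 4 applies to /b/ (word-final: word-finally) → [p].

[hĩnoshẽmˈdip]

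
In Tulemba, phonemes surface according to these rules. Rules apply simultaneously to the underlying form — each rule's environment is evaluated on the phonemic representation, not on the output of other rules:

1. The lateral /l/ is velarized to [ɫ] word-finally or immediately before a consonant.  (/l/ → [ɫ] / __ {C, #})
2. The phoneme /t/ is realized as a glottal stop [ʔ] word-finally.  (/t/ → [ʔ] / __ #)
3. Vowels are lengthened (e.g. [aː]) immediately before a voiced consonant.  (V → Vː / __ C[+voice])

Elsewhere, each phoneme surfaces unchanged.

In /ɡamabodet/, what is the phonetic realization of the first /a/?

/a/ meets the environment for rule 3 (before a voiced consonant) → [aː].

[aː]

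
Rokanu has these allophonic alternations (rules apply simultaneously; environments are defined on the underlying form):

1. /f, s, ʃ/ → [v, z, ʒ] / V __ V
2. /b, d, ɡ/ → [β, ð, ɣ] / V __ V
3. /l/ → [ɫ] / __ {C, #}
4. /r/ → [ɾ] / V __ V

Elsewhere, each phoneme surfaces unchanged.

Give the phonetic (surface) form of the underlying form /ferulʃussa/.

[feɾuɫʃussa]

/f/ — word-initial; rule 1 does not apply here → [f].
/e/ (between /f/ and /r/) is unaffected → [e].
/r/ — between /e/ and /u/, between two vowels — surfaces as [ɾ] (rule 4).
/u/ (between /r/ and /l/): no rule targets it → [u].
/l/ (between /u/ and /ʃ/) occurs word-finally or immediately before a consonant → [ɫ] by rule 3.
/ʃ/ (between /l/ and /u/): rule 1 targets it, but not between two vowels → unchanged [ʃ].
/u/ stays [u].
/s/ (between /u/ and /s/): rule 1 targets it, but not between two vowels → unchanged [s].
/s/ (between /s/ and /a/) fails the environment for rule 1, so it stays [s].
/a/ (word-final): no rule targets it → [a].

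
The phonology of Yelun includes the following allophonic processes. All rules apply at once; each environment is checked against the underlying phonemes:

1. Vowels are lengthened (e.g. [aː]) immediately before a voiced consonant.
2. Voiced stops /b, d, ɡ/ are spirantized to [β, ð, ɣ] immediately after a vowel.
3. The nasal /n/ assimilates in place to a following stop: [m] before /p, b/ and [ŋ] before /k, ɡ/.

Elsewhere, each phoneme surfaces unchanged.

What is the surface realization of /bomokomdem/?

/b/ (word-initial) fails the environment for rule 2, so it stays [b].
/o/ (between /b/ and /m/): before a voiced consonant, so rule 1 applies → [oː].
/m/ (between /o/ and /o/) is unaffected → [m].
/o/ — between /m/ and /k/; rule 1 does not apply here → [o].
/k/ — not in any rule's target class → [k].
/o/ — between /k/ and /m/, before a voiced consonant — surfaces as [oː] (rule 1).
/m/ (between /o/ and /d/) is unaffected → [m].
/d/ (between /m/ and /e/) is in the target of rule 2 but the environment (immediately after a vowel) is not met → [d].
/e/ (between /d/ and /m/): before a voiced consonant, so rule 1 applies → [eː].
/m/ stays [m].

[boːmokoːmdeːm]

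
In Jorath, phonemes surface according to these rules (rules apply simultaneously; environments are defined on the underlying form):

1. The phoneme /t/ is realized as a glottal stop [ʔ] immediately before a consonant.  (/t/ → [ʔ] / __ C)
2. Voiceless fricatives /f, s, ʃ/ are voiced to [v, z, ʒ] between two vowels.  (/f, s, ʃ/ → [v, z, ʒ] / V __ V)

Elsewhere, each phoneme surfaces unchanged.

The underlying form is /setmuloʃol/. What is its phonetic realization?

[seʔmuloʒol]

/s/ (word-initial): rule 2 targets it, but not between two vowels → unchanged [s].
/t/ — between /e/ and /m/, immediately before a consonant — surfaces as [ʔ] (rule 1).
/ʃ/ — between /o/ and /o/, between two vowels — surfaces as [ʒ] (rule 2).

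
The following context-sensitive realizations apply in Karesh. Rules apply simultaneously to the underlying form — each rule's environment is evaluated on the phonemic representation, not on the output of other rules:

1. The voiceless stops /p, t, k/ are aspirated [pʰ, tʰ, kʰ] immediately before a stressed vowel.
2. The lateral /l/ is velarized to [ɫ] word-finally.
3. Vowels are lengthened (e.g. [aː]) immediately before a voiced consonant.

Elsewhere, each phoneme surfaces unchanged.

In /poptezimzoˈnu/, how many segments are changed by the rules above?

3

Segments that undergo a rule: /e/ → [eː] (rule 3); /i/ → [iː] (rule 3); /o/ → [oː] (rule 3).
All other segments surface unchanged.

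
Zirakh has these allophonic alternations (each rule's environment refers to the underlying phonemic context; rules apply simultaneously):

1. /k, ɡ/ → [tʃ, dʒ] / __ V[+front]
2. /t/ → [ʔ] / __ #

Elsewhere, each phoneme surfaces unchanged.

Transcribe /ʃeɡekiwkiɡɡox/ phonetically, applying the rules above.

/ʃ/ — not in any rule's target class → [ʃ].
/e/ (between /ʃ/ and /ɡ/) is unaffected → [e].
/ɡ/ (between /e/ and /e/): before a front vowel, so rule 1 applies → [dʒ].
/e/ — not in any rule's target class → [e].
/k/ meets the environment for rule 1 (before a front vowel) → [tʃ].
/i/ (between /k/ and /w/): no rule targets it → [i].
/w/ (between /i/ and /k/): no rule targets it → [w].
/k/ (between /w/ and /i/): before a front vowel, so rule 1 applies → [tʃ].
/i/ (between /k/ and /ɡ/): no rule targets it → [i].
/ɡ/ (between /i/ and /ɡ/) fails the environment for rule 1, so it stays [ɡ].
/ɡ/ — between /ɡ/ and /o/; rule 1 does not apply here → [ɡ].
/o/ — not in any rule's target class → [o].
/x/ — not in any rule's target class → [x].

[ʃedʒetʃiwtʃiɡɡox]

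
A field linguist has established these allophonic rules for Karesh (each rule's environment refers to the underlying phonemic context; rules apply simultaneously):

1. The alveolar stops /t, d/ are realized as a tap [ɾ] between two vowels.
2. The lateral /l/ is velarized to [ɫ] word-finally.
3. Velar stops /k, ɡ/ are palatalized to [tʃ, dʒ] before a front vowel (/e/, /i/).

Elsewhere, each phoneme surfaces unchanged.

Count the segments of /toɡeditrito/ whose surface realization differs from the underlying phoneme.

3

Segments that undergo a rule: /ɡ/ → [dʒ] (rule 3); /d/ → [ɾ] (rule 1); /t/ → [ɾ] (rule 1).
All other segments surface unchanged.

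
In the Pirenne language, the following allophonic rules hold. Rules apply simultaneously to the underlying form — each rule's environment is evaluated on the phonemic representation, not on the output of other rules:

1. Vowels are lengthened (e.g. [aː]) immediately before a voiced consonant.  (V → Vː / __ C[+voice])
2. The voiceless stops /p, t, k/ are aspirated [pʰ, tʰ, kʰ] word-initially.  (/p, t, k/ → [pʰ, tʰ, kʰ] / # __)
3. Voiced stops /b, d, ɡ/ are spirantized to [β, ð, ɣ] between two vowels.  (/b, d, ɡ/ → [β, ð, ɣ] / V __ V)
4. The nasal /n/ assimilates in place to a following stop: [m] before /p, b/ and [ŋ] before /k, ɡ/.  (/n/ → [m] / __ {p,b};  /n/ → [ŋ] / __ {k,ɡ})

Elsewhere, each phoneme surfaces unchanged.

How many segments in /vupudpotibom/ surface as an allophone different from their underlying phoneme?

4

Segments that undergo a rule: /u/ → [uː] (rule 1); /i/ → [iː] (rule 1); /b/ → [β] (rule 3); /o/ → [oː] (rule 1).
All other segments surface unchanged.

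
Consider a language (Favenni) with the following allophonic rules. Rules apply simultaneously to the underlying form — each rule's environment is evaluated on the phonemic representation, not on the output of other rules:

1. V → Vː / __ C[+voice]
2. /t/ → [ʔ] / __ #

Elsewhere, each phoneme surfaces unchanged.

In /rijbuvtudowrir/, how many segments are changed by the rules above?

Segments that undergo a rule: /i/ → [iː] (rule 1); /u/ → [uː] (rule 1); /u/ → [uː] (rule 1); /o/ → [oː] (rule 1); /i/ → [iː] (rule 1).
All other segments surface unchanged.

5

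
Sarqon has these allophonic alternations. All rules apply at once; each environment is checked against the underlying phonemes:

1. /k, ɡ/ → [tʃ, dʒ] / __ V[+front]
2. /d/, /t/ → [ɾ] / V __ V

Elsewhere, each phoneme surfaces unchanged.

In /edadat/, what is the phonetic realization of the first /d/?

/d/ — between /e/ and /a/, between two vowels — surfaces as [ɾ] (rule 2).

[ɾ]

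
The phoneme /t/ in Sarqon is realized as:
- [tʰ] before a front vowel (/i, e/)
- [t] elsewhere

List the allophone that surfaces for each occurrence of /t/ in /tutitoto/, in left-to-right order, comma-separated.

[t], [tʰ], [t], [t]

Occurrence 1 (position 1): no conditioning environment matches → elsewhere allophone [t].
Occurrence 2 (position 3): before a front vowel (/i, e/) → [tʰ].
Occurrence 3 (position 5): no conditioning environment matches → elsewhere allophone [t].
Occurrence 4 (position 7): no conditioning environment matches → elsewhere allophone [t].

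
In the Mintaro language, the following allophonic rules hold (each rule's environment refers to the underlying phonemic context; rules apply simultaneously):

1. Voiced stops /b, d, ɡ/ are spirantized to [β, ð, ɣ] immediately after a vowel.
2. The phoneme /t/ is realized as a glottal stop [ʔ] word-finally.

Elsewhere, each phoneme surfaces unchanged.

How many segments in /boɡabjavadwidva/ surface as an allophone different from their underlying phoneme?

4

Segments that undergo a rule: /ɡ/ → [ɣ] (rule 1); /b/ → [β] (rule 1); /d/ → [ð] (rule 1); /d/ → [ð] (rule 1).
All other segments surface unchanged.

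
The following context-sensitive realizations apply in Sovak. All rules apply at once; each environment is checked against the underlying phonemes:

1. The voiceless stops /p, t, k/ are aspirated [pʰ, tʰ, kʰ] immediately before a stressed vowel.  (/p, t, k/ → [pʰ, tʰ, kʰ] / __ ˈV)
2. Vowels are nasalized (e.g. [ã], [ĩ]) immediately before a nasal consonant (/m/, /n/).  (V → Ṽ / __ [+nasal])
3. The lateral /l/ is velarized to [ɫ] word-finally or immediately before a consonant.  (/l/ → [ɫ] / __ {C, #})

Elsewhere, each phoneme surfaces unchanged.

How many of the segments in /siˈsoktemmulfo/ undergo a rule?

2

Segments that undergo a rule: /e/ → [ẽ] (rule 2); /l/ → [ɫ] (rule 3).
All other segments surface unchanged.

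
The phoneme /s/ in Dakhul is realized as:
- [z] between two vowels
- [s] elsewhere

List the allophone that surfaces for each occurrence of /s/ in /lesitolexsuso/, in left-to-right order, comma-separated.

Occurrence 1 (position 3): between two vowels → [z].
Occurrence 2 (position 10): no conditioning environment matches → elsewhere allophone [s].
Occurrence 3 (position 12): between two vowels → [z].

[z], [s], [z]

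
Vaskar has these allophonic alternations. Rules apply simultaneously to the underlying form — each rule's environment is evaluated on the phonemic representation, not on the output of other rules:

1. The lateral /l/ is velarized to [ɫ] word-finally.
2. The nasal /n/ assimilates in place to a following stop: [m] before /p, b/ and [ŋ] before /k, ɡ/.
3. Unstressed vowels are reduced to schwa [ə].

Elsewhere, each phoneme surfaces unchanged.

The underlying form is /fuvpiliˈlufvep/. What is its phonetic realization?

[fəvpələˈlufvəp]

/f/ — not in any rule's target class → [f].
Rule 3 applies to /u/ (between /f/ and /v/: in an unstressed syllable) → [ə].
/v/ stays [v].
/p/ (between /v/ and /i/) is unaffected → [p].
/i/ meets the environment for rule 3 (in an unstressed syllable) → [ə].
/l/ — between /i/ and /i/; rule 1 does not apply here → [l].
/i/ meets the environment for rule 3 (in an unstressed syllable) → [ə].
/l/ (between /i/ and /u/) is in the target of rule 1 but the environment (word-finally) is not met → [l].
/u/ (between /l/ and /f/) is in the target of rule 3 but the environment (in an unstressed syllable) is not met → [u].
/f/ (between /u/ and /v/) is unaffected → [f].
/v/ (between /f/ and /e/) is unaffected → [v].
/e/ (between /v/ and /p/): in an unstressed syllable, so rule 3 applies → [ə].
/p/ — not in any rule's target class → [p].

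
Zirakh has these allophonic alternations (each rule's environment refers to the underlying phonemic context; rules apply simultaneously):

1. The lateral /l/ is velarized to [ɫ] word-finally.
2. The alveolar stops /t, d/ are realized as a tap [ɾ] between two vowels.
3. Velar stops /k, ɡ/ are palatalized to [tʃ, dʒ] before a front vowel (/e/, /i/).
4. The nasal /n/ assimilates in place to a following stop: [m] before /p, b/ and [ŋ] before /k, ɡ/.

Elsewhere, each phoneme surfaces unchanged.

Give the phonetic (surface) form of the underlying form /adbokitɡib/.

/a/ (word-initial) is unaffected → [a].
/d/ — between /a/ and /b/; rule 2 does not apply here → [d].
/b/ — not in any rule's target class → [b].
/o/ (between /b/ and /k/): no rule targets it → [o].
Rule 3 applies to /k/ (between /o/ and /i/: before a front vowel) → [tʃ].
/i/ (between /k/ and /t/) is unaffected → [i].
/t/ (between /i/ and /ɡ/) fails the environment for rule 2, so it stays [t].
/ɡ/ — between /t/ and /i/, before a front vowel — surfaces as [dʒ] (rule 3).
/i/ (between /ɡ/ and /b/) is unaffected → [i].
/b/ stays [b].

[adbotʃitdʒib]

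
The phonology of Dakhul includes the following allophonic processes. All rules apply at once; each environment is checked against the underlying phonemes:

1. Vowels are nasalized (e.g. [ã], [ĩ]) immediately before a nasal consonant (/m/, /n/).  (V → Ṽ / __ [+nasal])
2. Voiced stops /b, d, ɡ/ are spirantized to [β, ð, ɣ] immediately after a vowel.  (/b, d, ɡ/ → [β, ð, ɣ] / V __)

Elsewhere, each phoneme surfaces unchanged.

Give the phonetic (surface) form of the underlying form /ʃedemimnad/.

/ʃ/ — not in any rule's target class → [ʃ].
/e/ (between /ʃ/ and /d/) is in the target of rule 1 but the environment (before a nasal consonant) is not met → [e].
/d/ (between /e/ and /e/): immediately after a vowel, so rule 2 applies → [ð].
/e/ meets the environment for rule 1 (before a nasal consonant) → [ẽ].
/m/ stays [m].
/i/ (between /m/ and /m/): before a nasal consonant, so rule 1 applies → [ĩ].
/m/ (between /i/ and /n/) is unaffected → [m].
/n/ (between /m/ and /a/) is unaffected → [n].
/a/ (between /n/ and /d/) fails the environment for rule 1, so it stays [a].
/d/ meets the environment for rule 2 (immediately after a vowel) → [ð].

[ʃeðẽmĩmnað]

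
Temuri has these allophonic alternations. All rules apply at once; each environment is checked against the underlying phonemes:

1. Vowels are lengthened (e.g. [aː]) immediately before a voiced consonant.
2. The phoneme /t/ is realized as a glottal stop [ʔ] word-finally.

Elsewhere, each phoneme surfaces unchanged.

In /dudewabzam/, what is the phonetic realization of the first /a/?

/a/ meets the environment for rule 1 (before a voiced consonant) → [aː].

[aː]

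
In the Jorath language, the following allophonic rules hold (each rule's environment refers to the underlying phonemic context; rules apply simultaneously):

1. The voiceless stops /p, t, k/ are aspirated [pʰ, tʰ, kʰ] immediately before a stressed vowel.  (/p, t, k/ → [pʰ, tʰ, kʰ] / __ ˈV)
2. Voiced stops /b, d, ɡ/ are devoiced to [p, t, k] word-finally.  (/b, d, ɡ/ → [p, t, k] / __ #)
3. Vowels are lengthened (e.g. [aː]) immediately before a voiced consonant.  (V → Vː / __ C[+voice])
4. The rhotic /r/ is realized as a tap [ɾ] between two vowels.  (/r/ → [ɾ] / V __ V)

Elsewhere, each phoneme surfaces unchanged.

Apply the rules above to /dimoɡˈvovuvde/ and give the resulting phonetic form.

/d/ (word-initial): rule 2 targets it, but not word-finally → unchanged [d].
/i/ (between /d/ and /m/): before a voiced consonant, so rule 3 applies → [iː].
/m/ (between /i/ and /o/): no rule targets it → [m].
/o/ meets the environment for rule 3 (before a voiced consonant) → [oː].
/ɡ/ (between /o/ and /v/): rule 2 targets it, but not word-finally → unchanged [ɡ].
/v/ (between /ɡ/ and /o/) is unaffected → [v].
/o/ (between /v/ and /v/) occurs before a voiced consonant → [oː] by rule 3.
/v/ — not in any rule's target class → [v].
/u/ (between /v/ and /v/): before a voiced consonant, so rule 3 applies → [uː].
/v/ (between /u/ and /d/): no rule targets it → [v].
/d/ (between /v/ and /e/): rule 2 targets it, but not word-finally → unchanged [d].
/e/ (word-final): rule 3 targets it, but not before a voiced consonant → unchanged [e].

[diːmoːɡˈvoːvuːvde]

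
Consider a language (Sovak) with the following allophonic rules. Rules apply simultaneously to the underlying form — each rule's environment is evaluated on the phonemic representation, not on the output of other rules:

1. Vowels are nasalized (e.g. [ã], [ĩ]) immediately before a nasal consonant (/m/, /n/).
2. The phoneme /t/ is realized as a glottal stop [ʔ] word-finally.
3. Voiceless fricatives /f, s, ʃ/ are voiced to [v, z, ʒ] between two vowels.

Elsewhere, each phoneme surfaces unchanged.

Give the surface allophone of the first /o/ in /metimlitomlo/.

/o/ — between /t/ and /m/, before a nasal consonant — surfaces as [õ] (rule 1).

[õ]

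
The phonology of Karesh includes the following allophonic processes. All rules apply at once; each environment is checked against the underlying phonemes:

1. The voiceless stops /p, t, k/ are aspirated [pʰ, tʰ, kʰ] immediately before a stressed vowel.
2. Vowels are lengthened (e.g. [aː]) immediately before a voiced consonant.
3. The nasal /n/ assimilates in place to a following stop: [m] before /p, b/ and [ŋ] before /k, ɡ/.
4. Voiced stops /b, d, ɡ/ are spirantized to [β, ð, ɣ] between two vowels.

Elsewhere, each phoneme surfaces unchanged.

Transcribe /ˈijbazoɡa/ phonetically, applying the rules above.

/i/ — word-initial, before a voiced consonant — surfaces as [iː] (rule 2).
/j/ stays [j].
/b/ (between /j/ and /a/): rule 4 targets it, but not between two vowels → unchanged [b].
/a/ (between /b/ and /z/): before a voiced consonant, so rule 2 applies → [aː].
/z/ — not in any rule's target class → [z].
/o/ (between /z/ and /ɡ/): before a voiced consonant, so rule 2 applies → [oː].
/ɡ/ (between /o/ and /a/): between two vowels, so rule 4 applies → [ɣ].
/a/ (word-final): rule 2 targets it, but not before a voiced consonant → unchanged [a].

[ˈiːjbaːzoːɣa]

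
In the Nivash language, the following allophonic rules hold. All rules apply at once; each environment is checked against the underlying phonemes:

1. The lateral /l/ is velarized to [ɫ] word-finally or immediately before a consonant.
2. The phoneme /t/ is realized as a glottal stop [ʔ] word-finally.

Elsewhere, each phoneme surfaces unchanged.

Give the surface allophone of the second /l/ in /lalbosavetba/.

/l/ (between /a/ and /b/): word-finally or immediately before a consonant, so rule 1 applies → [ɫ].

[ɫ]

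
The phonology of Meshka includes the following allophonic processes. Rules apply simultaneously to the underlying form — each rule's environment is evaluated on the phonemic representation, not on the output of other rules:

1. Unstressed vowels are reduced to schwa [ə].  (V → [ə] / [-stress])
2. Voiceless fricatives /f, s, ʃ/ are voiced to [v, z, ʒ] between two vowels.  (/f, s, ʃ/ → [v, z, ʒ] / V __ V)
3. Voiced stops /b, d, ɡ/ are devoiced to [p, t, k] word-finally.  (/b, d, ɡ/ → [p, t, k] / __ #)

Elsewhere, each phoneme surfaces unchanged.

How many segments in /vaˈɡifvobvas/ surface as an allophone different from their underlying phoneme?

Segments that undergo a rule: /a/ → [ə] (rule 1); /o/ → [ə] (rule 1); /a/ → [ə] (rule 1).
All other segments surface unchanged.

3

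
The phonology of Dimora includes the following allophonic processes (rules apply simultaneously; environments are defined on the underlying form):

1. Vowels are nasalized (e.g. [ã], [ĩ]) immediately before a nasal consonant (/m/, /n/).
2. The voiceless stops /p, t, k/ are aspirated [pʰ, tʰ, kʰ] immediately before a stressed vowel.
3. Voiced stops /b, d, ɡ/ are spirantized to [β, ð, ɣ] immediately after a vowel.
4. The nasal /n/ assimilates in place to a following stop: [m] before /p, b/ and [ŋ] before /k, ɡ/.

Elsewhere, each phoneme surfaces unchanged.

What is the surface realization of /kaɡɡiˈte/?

[kaɣɡiˈtʰe]

/k/ — word-initial; rule 2 does not apply here → [k].
/a/ (between /k/ and /ɡ/) is in the target of rule 1 but the environment (before a nasal consonant) is not met → [a].
/ɡ/ meets the environment for rule 3 (immediately after a vowel) → [ɣ].
/ɡ/ — between /ɡ/ and /i/; rule 3 does not apply here → [ɡ].
/i/ (between /ɡ/ and /t/): rule 1 targets it, but not before a nasal consonant → unchanged [i].
/t/ (between /i/ and /e/): immediately before a stressed vowel, so rule 2 applies → [tʰ].
/e/ (word-final): rule 1 targets it, but not before a nasal consonant → unchanged [e].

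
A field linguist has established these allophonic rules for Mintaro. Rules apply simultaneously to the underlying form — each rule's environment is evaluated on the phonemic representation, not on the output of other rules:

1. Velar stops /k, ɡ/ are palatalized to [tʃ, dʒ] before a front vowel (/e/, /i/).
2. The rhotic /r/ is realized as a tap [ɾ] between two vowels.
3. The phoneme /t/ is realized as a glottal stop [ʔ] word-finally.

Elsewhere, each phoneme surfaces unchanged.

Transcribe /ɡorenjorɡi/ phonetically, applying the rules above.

/ɡ/ (word-initial) fails the environment for rule 1, so it stays [ɡ].
/o/ — not in any rule's target class → [o].
Rule 2 applies to /r/ (between /o/ and /e/: between two vowels) → [ɾ].
/e/ (between /r/ and /n/) is unaffected → [e].
/n/ (between /e/ and /j/): no rule targets it → [n].
/j/ (between /n/ and /o/) is unaffected → [j].
/o/ stays [o].
/r/ (between /o/ and /ɡ/): rule 2 targets it, but not between two vowels → unchanged [r].
/ɡ/ (between /r/ and /i/) occurs before a front vowel → [dʒ] by rule 1.
/i/ (word-final) is unaffected → [i].

[ɡoɾenjordʒi]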